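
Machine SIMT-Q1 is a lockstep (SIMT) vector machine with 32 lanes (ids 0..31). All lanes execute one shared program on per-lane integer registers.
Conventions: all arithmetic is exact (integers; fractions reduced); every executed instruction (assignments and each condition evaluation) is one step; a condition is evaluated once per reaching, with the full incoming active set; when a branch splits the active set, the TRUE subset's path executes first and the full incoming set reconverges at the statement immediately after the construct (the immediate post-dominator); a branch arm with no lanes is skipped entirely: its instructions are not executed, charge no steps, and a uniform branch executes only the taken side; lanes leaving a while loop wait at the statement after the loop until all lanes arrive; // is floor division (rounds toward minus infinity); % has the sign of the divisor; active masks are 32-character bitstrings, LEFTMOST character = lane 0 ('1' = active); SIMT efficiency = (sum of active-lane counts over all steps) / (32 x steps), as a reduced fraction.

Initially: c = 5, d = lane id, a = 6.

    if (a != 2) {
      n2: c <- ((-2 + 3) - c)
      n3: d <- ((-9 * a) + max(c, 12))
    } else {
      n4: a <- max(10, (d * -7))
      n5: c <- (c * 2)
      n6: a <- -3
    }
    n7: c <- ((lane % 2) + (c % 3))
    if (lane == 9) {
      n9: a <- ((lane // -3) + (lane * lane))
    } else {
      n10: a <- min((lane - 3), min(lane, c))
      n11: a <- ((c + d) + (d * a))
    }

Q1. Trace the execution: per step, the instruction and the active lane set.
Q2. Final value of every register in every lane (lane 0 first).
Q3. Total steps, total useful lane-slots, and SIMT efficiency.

step 0: eval (a != 2)                11111111111111111111111111111111
step 1: c <- ((-2 + 3) - c)          11111111111111111111111111111111
step 2: d <- ((-9 * a) + max(c, 12)) 11111111111111111111111111111111
step 3: c <- ((lane % 2) + (c % 3))  11111111111111111111111111111111
step 4: eval (lane == 9)             11111111111111111111111111111111
step 5: a <- ((lane // -3) + (lane * lane)) 00000000010000000000000000000000
step 6: a <- min((lane - 3), min(lane, c)) 11111111101111111111111111111111
step 7: a <- ((c + d) + (d * a))     11111111101111111111111111111111

Answer: 8 steps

c: 2,3,2,3,2,3,2,3,2,3,2,3,2,3,2,3,2,3,2,3,2,3,2,3,2,3,2,3,2,3,2,3
d: -42,-42,-42,-42,-42,-42,-42,-42,-42,-42,-42,-42,-42,-42,-42,-42,-42,-42,-42,-42,-42,-42,-42,-42,-42,-42,-42,-42,-42,-42,-42,-42
a: 86,45,2,-39,-82,-123,-124,-165,-124,78,-124,-165,-124,-165,-124,-165,-124,-165,-124,-165,-124,-165,-124,-165,-124,-165,-124,-165,-124,-165,-124,-165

steps = 8; useful = 223; efficiency = 223/256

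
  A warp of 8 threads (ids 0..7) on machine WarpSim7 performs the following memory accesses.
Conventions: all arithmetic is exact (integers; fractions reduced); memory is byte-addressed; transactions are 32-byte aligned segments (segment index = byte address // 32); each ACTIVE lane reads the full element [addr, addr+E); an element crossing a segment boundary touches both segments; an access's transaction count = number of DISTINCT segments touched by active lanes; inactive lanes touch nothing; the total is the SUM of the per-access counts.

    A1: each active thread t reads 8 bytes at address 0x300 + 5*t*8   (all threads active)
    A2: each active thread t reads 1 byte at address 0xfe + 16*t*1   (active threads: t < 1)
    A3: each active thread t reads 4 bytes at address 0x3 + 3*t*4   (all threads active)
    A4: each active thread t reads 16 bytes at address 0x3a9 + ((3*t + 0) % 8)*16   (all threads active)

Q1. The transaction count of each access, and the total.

A1: 8 transactions
A2: 1 transaction
A3: 3 transactions
A4: 5 transactions

Answer: 8,1,3,5; total 17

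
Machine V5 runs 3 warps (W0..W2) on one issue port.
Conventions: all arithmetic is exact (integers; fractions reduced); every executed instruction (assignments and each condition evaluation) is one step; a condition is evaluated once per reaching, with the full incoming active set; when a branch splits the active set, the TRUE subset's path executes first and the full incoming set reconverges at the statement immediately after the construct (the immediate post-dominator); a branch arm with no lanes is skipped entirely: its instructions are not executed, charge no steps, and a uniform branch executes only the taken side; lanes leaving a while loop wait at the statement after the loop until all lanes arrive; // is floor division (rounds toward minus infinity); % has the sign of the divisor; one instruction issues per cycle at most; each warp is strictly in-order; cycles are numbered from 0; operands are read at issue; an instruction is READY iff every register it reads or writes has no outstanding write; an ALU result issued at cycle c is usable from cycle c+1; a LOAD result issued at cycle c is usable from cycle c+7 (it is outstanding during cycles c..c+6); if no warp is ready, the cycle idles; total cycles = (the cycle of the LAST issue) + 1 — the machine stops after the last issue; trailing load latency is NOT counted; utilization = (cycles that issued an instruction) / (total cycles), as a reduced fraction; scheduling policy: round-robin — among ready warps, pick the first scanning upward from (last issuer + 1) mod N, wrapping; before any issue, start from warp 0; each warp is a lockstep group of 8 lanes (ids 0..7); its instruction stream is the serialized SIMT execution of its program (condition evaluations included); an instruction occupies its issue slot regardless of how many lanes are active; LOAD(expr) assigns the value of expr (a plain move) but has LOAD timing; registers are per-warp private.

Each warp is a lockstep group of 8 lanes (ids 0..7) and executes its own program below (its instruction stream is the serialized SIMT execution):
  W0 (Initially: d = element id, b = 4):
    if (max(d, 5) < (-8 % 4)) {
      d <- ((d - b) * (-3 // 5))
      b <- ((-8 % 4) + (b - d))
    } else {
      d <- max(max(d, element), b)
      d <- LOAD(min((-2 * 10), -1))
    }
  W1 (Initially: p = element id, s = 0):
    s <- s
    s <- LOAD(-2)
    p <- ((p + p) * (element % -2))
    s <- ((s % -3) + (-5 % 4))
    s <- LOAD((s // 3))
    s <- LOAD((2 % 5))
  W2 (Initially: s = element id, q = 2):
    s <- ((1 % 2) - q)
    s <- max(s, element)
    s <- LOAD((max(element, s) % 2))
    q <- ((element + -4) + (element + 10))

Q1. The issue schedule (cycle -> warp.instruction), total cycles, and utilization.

cycle 0: W0.I0
cycle 1: W1.I0
cycle 2: W2.I0
cycle 3: W0.I1
cycle 4: W1.I1
cycle 5: W2.I1
cycle 6: W0.I2
cycle 7: W1.I2
cycle 8: W2.I2
cycle 9: W2.I3
cycle 10: idle
cycle 11: W1.I3
cycle 12: W1.I4
cycle 13: idle
cycle 14: idle
cycle 15: idle
cycle 16: idle
cycle 17: idle
cycle 18: idle
cycle 19: W1.I5

Answer: 20 cycles, utilization 13/20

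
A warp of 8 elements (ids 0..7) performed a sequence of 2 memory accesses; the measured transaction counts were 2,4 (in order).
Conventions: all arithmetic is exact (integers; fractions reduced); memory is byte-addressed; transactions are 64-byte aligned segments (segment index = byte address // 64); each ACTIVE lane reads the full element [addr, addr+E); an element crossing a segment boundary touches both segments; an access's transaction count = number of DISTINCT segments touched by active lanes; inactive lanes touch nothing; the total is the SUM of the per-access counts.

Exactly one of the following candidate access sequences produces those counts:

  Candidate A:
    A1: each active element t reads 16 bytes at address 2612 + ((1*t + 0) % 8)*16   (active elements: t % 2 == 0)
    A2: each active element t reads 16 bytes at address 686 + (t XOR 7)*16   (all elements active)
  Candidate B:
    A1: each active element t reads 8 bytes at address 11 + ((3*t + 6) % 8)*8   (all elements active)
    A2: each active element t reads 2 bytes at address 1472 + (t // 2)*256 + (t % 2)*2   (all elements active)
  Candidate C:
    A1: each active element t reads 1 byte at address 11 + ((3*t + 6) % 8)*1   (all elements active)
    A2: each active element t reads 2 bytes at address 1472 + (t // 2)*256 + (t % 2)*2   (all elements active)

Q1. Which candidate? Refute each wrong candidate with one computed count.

A: A1 gives 3 transactions, not 2
C: A1 gives 1 transaction, not 2
B: all counts match (2,4)

Answer: B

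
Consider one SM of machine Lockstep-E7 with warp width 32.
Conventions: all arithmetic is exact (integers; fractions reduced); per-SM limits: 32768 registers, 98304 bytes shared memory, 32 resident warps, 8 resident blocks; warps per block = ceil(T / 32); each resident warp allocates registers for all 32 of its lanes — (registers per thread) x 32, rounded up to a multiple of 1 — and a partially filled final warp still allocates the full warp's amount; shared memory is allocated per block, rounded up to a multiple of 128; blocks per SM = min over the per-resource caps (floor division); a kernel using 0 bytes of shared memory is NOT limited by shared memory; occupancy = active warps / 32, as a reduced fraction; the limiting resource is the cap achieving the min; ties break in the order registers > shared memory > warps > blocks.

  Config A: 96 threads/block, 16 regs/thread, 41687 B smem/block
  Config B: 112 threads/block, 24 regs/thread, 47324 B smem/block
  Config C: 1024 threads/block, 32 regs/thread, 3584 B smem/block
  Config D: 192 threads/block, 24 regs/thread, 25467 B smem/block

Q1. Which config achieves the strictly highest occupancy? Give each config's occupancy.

occupancies: A 3/16, B 1/4, C 1, D 9/16

Answer: C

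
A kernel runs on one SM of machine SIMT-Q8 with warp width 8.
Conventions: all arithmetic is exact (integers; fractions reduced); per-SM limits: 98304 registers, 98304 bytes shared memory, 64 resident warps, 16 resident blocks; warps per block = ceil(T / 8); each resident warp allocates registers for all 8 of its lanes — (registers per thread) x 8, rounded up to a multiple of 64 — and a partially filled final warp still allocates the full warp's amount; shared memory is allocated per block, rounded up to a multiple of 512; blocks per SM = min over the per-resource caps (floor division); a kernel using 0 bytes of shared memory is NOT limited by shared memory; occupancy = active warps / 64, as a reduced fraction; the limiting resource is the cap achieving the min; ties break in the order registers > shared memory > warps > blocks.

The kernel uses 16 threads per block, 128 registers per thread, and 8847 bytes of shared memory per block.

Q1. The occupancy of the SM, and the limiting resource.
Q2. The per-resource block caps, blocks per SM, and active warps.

Answer: occupancy 5/16, limited by shared memory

registers: 48 blocks
shared memory: 10 blocks
warps: 32 blocks
blocks: 16 blocks

Answer: 10 blocks, 20 active warps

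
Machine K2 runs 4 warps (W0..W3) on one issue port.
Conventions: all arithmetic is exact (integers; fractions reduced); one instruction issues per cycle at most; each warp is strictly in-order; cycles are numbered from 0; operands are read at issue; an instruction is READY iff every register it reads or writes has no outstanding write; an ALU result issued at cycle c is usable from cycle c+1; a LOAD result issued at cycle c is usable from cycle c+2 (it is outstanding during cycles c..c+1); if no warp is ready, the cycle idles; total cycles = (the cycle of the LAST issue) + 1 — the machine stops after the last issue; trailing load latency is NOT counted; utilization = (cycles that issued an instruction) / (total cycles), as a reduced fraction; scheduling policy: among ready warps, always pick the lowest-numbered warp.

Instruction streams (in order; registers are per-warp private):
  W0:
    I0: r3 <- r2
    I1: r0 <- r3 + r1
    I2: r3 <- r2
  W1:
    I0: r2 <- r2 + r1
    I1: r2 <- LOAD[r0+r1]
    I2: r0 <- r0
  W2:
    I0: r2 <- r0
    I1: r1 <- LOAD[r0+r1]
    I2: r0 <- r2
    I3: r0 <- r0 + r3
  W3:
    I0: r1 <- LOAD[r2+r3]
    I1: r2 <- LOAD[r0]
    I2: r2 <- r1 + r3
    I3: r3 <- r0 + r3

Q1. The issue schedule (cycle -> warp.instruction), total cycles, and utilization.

cycle 0: W0.I0
cycle 1: W0.I1
cycle 2: W0.I2
cycle 3: W1.I0
cycle 4: W1.I1
cycle 5: W1.I2
cycle 6: W2.I0
cycle 7: W2.I1
cycle 8: W2.I2
cycle 9: W2.I3
cycle 10: W3.I0
cycle 11: W3.I1
cycle 12: idle
cycle 13: W3.I2
cycle 14: W3.I3

Answer: 15 cycles, utilization 14/15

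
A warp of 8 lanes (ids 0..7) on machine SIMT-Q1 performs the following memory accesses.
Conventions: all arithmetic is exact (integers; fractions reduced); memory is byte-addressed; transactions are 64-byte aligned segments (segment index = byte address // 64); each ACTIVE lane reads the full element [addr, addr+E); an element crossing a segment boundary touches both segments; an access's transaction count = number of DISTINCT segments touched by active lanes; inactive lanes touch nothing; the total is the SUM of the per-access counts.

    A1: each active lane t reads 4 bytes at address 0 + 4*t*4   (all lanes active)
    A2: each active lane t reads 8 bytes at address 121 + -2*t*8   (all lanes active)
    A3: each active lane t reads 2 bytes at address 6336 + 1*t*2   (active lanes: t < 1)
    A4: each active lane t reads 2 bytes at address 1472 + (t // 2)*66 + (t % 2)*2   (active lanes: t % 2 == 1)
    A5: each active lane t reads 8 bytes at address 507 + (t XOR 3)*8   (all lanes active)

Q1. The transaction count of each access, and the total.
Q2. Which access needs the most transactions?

A1: 2 transactions
A2: 3 transactions
A3: 1 transaction
A4: 4 transactions
A5: 2 transactions

Answer: 2,3,1,4,2; total 12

Answer: A4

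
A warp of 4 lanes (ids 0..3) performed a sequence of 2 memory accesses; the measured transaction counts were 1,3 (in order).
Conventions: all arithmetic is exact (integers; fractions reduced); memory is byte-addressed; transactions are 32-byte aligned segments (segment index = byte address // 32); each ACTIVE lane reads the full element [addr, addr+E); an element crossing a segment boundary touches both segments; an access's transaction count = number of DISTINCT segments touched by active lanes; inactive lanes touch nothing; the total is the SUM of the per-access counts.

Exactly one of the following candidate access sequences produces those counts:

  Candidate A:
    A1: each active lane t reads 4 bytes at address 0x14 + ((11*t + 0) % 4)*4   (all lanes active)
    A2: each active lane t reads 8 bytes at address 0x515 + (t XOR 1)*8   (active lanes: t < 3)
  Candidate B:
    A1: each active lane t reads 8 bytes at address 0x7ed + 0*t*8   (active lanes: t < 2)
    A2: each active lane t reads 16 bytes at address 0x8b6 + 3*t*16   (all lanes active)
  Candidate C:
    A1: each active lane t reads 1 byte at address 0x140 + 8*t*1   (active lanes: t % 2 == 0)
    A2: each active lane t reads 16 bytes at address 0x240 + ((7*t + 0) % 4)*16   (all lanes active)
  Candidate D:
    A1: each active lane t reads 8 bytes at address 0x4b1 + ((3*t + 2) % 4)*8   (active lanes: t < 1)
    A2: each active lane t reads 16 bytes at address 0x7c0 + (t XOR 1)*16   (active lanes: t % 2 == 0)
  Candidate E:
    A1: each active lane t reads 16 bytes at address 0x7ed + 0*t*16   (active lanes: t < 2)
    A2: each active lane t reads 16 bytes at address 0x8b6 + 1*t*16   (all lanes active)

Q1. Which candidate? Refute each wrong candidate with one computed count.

A: A1 gives 2 transactions, not 1
B: A2 gives 6 transactions, not 3
C: A2 gives 2 transactions, not 3
D: A2 gives 2 transactions, not 3
E: all counts match (1,3)

Answer: E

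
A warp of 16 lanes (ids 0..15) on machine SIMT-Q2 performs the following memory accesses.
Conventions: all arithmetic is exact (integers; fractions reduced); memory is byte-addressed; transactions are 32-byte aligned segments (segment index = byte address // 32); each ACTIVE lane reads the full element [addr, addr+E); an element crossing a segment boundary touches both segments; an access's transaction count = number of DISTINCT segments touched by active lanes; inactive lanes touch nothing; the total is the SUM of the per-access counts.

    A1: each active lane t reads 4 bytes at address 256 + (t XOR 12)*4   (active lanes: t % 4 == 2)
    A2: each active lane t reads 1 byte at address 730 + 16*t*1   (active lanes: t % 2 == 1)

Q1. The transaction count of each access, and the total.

A1: 2 transactions
A2: 8 transactions

Answer: 2,8; total 10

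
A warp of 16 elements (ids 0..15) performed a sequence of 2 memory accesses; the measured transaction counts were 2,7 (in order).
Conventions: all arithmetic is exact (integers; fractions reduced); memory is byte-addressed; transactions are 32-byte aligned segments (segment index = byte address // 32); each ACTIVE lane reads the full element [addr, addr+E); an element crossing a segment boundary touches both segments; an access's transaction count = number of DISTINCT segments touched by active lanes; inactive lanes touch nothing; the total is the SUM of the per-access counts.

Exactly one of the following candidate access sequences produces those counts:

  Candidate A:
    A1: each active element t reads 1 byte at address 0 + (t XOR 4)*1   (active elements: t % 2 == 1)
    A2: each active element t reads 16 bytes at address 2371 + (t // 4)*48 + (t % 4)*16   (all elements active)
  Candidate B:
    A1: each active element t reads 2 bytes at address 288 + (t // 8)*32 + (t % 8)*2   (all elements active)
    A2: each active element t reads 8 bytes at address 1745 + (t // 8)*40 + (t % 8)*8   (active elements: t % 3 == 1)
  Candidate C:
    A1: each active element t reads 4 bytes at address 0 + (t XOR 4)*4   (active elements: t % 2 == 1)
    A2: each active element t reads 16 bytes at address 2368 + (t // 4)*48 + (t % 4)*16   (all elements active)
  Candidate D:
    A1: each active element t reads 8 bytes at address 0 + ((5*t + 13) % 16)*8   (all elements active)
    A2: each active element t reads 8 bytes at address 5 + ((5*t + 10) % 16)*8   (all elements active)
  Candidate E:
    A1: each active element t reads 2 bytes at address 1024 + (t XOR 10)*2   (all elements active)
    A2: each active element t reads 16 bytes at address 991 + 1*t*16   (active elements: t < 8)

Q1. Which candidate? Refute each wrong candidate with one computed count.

A: A1 gives 1 transaction, not 2
B: A2 gives 4 transactions, not 7
D: A1 gives 4 transactions, not 2
E: A1 gives 1 transaction, not 2
C: all counts match (2,7)

Answer: C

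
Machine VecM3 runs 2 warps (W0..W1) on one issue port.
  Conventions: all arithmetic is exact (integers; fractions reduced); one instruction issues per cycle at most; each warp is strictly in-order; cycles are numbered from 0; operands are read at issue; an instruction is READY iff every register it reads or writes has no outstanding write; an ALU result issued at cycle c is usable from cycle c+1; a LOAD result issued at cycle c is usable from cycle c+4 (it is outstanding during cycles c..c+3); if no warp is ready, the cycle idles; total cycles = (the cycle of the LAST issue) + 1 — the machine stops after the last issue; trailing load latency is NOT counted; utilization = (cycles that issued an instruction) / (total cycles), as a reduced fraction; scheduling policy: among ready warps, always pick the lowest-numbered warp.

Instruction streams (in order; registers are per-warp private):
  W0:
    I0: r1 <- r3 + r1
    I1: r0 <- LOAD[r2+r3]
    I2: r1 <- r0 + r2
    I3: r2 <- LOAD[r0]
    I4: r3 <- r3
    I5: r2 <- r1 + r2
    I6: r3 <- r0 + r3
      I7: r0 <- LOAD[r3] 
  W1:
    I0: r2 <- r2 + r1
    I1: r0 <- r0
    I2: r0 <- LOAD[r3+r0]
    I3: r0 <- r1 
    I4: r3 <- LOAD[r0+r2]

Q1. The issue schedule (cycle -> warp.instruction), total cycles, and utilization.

cycle 0: W0.I0
cycle 1: W0.I1
cycle 2: W1.I0
cycle 3: W1.I1
cycle 4: W1.I2
cycle 5: W0.I2
cycle 6: W0.I3
cycle 7: W0.I4
cycle 8: W1.I3
cycle 9: W1.I4
cycle 10: W0.I5
cycle 11: W0.I6
cycle 12: W0.I7

Answer: 13 cycles, utilization 1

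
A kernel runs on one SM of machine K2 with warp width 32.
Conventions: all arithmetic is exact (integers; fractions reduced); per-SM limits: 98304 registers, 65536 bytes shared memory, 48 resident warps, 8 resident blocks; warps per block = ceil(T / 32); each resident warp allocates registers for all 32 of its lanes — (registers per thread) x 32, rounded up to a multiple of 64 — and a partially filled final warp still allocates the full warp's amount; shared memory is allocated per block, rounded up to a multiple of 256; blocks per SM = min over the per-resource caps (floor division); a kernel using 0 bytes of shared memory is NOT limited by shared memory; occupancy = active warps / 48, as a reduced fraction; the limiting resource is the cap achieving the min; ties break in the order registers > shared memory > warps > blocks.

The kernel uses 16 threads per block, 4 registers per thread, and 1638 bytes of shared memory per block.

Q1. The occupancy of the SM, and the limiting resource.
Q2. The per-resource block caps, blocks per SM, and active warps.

Answer: occupancy 1/6, limited by blocks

registers: 768 blocks
shared memory: 36 blocks
warps: 48 blocks
blocks: 8 blocks

Answer: 8 blocks, 8 active warps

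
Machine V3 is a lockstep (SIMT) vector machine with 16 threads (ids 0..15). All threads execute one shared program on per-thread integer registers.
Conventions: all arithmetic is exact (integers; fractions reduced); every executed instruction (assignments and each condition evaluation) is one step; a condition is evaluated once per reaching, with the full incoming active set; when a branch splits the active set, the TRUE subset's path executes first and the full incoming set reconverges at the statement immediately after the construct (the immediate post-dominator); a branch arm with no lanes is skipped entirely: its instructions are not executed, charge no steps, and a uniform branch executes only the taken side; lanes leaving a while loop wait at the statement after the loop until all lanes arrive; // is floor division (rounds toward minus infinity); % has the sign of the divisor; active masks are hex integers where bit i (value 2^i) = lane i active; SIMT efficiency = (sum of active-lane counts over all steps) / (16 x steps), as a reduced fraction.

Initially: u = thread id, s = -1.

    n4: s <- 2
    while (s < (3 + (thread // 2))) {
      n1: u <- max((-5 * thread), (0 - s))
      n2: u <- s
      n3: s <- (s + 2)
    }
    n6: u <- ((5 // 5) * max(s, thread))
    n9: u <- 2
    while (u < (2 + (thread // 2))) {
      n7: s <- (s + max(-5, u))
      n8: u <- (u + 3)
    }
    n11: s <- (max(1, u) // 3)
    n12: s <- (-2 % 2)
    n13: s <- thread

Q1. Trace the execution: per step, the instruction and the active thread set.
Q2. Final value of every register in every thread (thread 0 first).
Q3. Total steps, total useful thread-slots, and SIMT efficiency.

step 0: s <- 2                       0xffff
step 1: eval (s < (3 + (thread // 2))) 0xffff
step 2: u <- max((-5 * thread), (0 - s)) 0xffff
step 3: u <- s                       0xffff
step 4: s <- (s + 2)                 0xffff
step 5: eval (s < (3 + (thread // 2))) 0xffff
step 6: u <- max((-5 * thread), (0 - s)) 0xfff0
step 7: u <- s                       0xfff0
step 8: s <- (s + 2)                 0xfff0
step 9: eval (s < (3 + (thread // 2))) 0xfff0
step 10: u <- max((-5 * thread), (0 - s)) 0xff00
step 11: u <- s                       0xff00
step 12: s <- (s + 2)                 0xff00
step 13: eval (s < (3 + (thread // 2))) 0xff00
step 14: u <- max((-5 * thread), (0 - s)) 0xf000
step 15: u <- s                       0xf000
step 16: s <- (s + 2)                 0xf000
step 17: eval (s < (3 + (thread // 2))) 0xf000
step 18: u <- ((5 // 5) * max(s, thread)) 0xffff
step 19: u <- 2                       0xffff
step 20: eval (u < (2 + (thread // 2))) 0xffff
step 21: s <- (s + max(-5, u))        0xfffc
step 22: u <- (u + 3)                 0xfffc
step 23: eval (u < (2 + (thread // 2))) 0xfffc
step 24: s <- (s + max(-5, u))        0xff00
step 25: u <- (u + 3)                 0xff00
step 26: eval (u < (2 + (thread // 2))) 0xff00
step 27: s <- (s + max(-5, u))        0xc000
step 28: u <- (u + 3)                 0xc000
step 29: eval (u < (2 + (thread // 2))) 0xc000
step 30: s <- (max(1, u) // 3)        0xffff
step 31: s <- (-2 % 2)                0xffff
step 32: s <- thread                  0xffff

Answer: 33 steps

u: 2,2,5,5,5,5,5,5,8,8,8,8,8,8,11,11
s: 0,1,2,3,4,5,6,7,8,9,10,11,12,13,14,15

steps = 33; useful = 360; efficiency = 360/528 = 15/22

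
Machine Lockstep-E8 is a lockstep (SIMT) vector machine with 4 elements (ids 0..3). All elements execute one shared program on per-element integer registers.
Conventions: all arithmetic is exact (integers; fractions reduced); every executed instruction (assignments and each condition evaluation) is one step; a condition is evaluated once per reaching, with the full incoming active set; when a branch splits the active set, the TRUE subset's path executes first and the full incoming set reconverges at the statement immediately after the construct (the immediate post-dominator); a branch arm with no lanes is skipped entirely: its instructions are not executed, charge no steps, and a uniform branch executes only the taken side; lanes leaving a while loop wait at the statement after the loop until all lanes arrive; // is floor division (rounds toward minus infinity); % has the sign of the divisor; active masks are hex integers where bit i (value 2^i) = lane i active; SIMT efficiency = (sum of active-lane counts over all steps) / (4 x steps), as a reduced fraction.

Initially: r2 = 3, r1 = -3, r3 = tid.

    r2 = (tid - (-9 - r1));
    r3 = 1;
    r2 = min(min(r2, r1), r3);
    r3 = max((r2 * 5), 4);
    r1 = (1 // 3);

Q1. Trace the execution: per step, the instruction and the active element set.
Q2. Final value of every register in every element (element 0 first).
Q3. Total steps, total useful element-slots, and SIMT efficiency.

step 0: r2 <- (tid - (-9 - r1))      0xf
step 1: r3 <- 1                      0xf
step 2: r2 <- min(min(r2, r1), r3)   0xf
step 3: r3 <- max((r2 * 5), 4)       0xf
step 4: r1 <- (1 // 3)               0xf

Answer: 5 steps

r2: -3,-3,-3,-3
r1: 0,0,0,0
r3: 4,4,4,4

steps = 5; useful = 20; efficiency = 20/20 = 1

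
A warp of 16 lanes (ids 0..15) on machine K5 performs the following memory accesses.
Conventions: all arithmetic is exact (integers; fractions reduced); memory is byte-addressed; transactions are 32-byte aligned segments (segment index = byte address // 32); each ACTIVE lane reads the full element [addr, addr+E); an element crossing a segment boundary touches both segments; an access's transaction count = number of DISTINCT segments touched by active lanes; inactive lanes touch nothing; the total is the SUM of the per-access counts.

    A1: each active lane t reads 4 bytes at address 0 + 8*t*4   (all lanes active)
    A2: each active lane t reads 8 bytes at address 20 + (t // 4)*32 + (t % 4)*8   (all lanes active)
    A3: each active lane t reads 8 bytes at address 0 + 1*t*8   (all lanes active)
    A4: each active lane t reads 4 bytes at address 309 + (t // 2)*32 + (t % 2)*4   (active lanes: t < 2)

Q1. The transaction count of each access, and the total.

A1: 16 transactions
A2: 5 transactions
A3: 4 transactions
A4: 1 transaction

Answer: 16,5,4,1; total 26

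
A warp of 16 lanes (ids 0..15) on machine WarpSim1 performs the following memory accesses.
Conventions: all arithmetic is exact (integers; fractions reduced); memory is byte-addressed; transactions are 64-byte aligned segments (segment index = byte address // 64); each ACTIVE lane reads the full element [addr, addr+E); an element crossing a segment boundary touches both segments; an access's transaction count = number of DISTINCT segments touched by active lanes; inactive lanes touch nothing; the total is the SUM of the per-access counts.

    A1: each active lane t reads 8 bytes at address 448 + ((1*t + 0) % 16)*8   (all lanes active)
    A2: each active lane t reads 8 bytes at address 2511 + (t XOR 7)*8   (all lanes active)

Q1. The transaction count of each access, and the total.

A1: 2 transactions
A2: 3 transactions

Answer: 2,3; total 5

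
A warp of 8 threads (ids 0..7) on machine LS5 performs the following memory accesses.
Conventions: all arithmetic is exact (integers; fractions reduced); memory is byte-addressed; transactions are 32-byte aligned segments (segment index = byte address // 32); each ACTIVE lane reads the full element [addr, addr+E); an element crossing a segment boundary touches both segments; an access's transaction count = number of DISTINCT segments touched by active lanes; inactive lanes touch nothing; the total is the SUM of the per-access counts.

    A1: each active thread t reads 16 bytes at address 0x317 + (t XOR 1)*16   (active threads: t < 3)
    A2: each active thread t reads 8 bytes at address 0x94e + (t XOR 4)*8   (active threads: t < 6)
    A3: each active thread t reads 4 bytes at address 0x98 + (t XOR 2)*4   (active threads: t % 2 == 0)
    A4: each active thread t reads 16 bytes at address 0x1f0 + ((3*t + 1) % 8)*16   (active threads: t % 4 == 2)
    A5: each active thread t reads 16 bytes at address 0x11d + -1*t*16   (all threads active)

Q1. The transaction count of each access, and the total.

A1: 3 transactions
A2: 3 transactions
A3: 2 transactions
A4: 2 transactions
A5: 5 transactions

Answer: 3,3,2,2,5; total 15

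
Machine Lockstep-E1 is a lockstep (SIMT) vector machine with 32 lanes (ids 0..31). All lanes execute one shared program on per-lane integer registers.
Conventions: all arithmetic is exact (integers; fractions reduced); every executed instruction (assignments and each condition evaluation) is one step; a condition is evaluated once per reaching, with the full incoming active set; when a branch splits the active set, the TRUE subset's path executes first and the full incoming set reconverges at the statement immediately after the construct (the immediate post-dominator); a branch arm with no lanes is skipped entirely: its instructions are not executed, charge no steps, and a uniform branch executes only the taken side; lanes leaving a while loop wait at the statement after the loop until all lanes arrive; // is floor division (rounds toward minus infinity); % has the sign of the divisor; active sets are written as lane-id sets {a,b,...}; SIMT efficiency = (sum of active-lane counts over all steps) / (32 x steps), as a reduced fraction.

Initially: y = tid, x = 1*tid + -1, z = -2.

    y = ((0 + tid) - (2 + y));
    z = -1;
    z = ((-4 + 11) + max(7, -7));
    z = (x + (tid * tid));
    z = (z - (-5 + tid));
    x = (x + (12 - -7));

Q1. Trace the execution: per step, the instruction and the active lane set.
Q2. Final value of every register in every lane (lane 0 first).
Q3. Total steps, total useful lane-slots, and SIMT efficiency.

step 0: y <- ((0 + tid) - (2 + y))   {0,1,2,3,4,5,6,7,8,9,10,11,12,13,14,15,16,17,18,19,20,21,22,23,24,25,26,27,28,29,30,31}
step 1: z <- -1                      {0,1,2,3,4,5,6,7,8,9,10,11,12,13,14,15,16,17,18,19,20,21,22,23,24,25,26,27,28,29,30,31}
step 2: z <- ((-4 + 11) + max(7, -7)) {0,1,2,3,4,5,6,7,8,9,10,11,12,13,14,15,16,17,18,19,20,21,22,23,24,25,26,27,28,29,30,31}
step 3: z <- (x + (tid * tid))       {0,1,2,3,4,5,6,7,8,9,10,11,12,13,14,15,16,17,18,19,20,21,22,23,24,25,26,27,28,29,30,31}
step 4: z <- (z - (-5 + tid))        {0,1,2,3,4,5,6,7,8,9,10,11,12,13,14,15,16,17,18,19,20,21,22,23,24,25,26,27,28,29,30,31}
step 5: x <- (x + (12 - -7))         {0,1,2,3,4,5,6,7,8,9,10,11,12,13,14,15,16,17,18,19,20,21,22,23,24,25,26,27,28,29,30,31}

Answer: 6 steps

y: -2,-2,-2,-2,-2,-2,-2,-2,-2,-2,-2,-2,-2,-2,-2,-2,-2,-2,-2,-2,-2,-2,-2,-2,-2,-2,-2,-2,-2,-2,-2,-2
x: 18,19,20,21,22,23,24,25,26,27,28,29,30,31,32,33,34,35,36,37,38,39,40,41,42,43,44,45,46,47,48,49
z: 4,5,8,13,20,29,40,53,68,85,104,125,148,173,200,229,260,293,328,365,404,445,488,533,580,629,680,733,788,845,904,965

steps = 6; useful = 192; efficiency = 192/192 = 1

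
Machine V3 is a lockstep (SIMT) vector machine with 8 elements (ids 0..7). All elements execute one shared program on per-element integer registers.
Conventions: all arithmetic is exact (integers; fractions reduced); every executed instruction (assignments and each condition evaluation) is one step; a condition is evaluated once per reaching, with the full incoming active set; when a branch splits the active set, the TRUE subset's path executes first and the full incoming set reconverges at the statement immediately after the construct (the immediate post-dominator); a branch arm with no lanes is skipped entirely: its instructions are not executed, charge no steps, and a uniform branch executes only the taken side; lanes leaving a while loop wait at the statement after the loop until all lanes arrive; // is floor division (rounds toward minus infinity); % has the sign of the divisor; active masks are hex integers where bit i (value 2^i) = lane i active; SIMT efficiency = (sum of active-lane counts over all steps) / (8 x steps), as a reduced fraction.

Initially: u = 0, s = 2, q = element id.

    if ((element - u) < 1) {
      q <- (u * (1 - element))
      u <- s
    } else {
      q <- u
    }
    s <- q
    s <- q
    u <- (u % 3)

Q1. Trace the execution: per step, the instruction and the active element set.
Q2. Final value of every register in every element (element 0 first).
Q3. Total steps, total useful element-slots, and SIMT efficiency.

step 0: eval ((element - u) < 1)     0xff
step 1: q <- (u * (1 - element))     0x01
step 2: u <- s                       0x01
step 3: q <- u                       0xfe
step 4: s <- q                       0xff
step 5: s <- q                       0xff
step 6: u <- (u % 3)                 0xff

Answer: 7 steps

u: 2,0,0,0,0,0,0,0
s: 0,0,0,0,0,0,0,0
q: 0,0,0,0,0,0,0,0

steps = 7; useful = 41; efficiency = 41/56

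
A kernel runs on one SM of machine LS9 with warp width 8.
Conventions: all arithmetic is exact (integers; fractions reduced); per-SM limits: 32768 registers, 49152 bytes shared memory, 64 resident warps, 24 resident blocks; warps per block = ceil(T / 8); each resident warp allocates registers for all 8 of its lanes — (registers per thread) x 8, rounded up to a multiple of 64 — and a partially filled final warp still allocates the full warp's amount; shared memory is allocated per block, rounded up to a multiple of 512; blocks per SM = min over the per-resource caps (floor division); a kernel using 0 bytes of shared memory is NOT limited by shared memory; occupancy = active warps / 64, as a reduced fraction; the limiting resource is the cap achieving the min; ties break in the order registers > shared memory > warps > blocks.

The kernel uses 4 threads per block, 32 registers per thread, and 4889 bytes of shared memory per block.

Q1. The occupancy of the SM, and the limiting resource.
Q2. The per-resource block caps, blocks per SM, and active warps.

Answer: occupancy 9/64, limited by shared memory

registers: 128 blocks
shared memory: 9 blocks
warps: 64 blocks
blocks: 24 blocks

Answer: 9 blocks, 9 active warps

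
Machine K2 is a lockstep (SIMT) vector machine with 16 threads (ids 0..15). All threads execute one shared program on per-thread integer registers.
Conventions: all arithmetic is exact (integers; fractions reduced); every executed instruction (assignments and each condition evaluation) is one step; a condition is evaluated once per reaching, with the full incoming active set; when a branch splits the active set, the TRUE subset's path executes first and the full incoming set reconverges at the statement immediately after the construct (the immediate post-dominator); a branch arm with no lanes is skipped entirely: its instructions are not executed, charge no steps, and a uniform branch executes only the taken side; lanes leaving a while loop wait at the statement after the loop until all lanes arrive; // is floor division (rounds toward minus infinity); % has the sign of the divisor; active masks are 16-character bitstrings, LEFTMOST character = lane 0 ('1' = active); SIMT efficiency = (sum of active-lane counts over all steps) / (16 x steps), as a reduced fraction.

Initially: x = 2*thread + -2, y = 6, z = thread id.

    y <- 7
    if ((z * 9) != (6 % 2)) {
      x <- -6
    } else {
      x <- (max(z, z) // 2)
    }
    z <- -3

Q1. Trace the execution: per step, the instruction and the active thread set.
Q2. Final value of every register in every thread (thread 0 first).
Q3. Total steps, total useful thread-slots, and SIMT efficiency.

step 0: y <- 7                       1111111111111111
step 1: eval ((z * 9) != (6 % 2))    1111111111111111
step 2: x <- -6                      0111111111111111
step 3: x <- (max(z, z) // 2)        1000000000000000
step 4: z <- -3                      1111111111111111

Answer: 5 steps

x: 0,-6,-6,-6,-6,-6,-6,-6,-6,-6,-6,-6,-6,-6,-6,-6
y: 7,7,7,7,7,7,7,7,7,7,7,7,7,7,7,7
z: -3,-3,-3,-3,-3,-3,-3,-3,-3,-3,-3,-3,-3,-3,-3,-3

steps = 5; useful = 64; efficiency = 64/80 = 4/5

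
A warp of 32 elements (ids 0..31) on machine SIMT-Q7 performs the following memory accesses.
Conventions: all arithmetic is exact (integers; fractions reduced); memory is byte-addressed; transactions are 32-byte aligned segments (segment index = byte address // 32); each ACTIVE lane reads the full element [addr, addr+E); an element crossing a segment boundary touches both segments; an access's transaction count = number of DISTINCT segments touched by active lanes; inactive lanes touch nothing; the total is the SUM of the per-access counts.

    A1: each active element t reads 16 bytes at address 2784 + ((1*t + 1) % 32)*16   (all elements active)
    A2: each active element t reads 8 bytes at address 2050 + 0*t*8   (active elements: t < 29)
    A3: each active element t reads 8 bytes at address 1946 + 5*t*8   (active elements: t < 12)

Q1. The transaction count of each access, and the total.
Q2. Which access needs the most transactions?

A1: 16 transactions
A2: 1 transaction
A3: 15 transactions

Answer: 16,1,15; total 32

Answer: A1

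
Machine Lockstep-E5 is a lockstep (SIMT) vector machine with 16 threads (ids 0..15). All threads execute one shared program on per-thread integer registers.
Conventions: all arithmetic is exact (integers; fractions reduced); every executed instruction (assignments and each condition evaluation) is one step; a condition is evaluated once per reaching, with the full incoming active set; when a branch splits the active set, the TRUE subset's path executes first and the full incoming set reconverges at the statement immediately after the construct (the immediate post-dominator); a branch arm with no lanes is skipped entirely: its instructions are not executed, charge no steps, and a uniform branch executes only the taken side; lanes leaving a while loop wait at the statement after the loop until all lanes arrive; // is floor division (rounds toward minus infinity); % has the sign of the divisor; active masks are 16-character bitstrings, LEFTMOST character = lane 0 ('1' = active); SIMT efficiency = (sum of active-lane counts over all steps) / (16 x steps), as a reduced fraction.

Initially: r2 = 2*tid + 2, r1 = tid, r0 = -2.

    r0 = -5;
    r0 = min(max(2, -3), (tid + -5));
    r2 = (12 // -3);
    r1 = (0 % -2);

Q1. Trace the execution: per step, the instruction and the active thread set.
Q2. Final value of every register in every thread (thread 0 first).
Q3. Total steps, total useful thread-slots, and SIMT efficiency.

step 0: r0 <- -5                     1111111111111111
step 1: r0 <- min(max(2, -3), (tid + -5)) 1111111111111111
step 2: r2 <- (12 // -3)             1111111111111111
step 3: r1 <- (0 % -2)               1111111111111111

Answer: 4 steps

r2: -4,-4,-4,-4,-4,-4,-4,-4,-4,-4,-4,-4,-4,-4,-4,-4
r1: 0,0,0,0,0,0,0,0,0,0,0,0,0,0,0,0
r0: -5,-4,-3,-2,-1,0,1,2,2,2,2,2,2,2,2,2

steps = 4; useful = 64; efficiency = 64/64 = 1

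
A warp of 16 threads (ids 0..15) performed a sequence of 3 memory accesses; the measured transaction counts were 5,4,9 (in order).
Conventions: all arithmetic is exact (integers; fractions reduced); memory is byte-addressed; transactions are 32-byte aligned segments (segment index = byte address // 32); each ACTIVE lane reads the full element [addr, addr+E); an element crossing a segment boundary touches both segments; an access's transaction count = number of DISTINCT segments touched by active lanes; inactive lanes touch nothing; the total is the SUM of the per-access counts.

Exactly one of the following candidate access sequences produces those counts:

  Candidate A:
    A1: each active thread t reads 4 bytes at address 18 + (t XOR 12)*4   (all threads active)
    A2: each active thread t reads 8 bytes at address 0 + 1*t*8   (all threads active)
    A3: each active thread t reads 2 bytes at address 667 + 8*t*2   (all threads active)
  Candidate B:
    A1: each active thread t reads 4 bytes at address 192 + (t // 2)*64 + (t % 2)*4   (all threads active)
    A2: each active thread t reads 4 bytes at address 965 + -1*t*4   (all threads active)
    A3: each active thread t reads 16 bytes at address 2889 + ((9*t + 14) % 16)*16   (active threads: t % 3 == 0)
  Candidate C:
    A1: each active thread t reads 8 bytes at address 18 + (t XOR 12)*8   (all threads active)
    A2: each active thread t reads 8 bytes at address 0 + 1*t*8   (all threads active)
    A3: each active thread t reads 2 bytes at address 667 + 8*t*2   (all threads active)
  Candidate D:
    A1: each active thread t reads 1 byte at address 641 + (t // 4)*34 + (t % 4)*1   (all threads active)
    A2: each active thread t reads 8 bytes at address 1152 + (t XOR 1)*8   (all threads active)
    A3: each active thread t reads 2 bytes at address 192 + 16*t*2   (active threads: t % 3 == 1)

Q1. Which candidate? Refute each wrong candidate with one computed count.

A: A1 gives 3 transactions, not 5
B: A1 gives 8 transactions, not 5
D: A1 gives 4 transactions, not 5
C: all counts match (5,4,9)

Answer: C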